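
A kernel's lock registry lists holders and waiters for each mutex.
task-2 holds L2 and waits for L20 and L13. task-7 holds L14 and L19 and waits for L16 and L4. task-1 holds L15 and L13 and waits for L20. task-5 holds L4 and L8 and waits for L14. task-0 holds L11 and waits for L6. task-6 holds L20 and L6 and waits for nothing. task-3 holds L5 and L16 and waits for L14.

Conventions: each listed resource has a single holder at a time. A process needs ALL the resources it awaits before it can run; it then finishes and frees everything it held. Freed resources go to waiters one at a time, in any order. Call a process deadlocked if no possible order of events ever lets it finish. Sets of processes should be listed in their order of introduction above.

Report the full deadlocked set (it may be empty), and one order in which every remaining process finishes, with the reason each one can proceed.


The deadlocked set is task-7, task-5 and task-3.
Key observation: along task-7 -> task-5 -> task-7, each member waits on what the next one holds — a deadlock; task-3 is caught in further circular waits.
One completion order for the rest: task-6, task-1, task-2, task-0.
Walking it through:
  task-6: no waits; runs immediately, freeing L20 and L6
  task-1 waits on L20 — all released -> runs and releases L15 and L13
  task-2 waits on L20 and L13 — all released -> runs and releases L2
  task-0 waits on L6 — all released -> runs and releases L11


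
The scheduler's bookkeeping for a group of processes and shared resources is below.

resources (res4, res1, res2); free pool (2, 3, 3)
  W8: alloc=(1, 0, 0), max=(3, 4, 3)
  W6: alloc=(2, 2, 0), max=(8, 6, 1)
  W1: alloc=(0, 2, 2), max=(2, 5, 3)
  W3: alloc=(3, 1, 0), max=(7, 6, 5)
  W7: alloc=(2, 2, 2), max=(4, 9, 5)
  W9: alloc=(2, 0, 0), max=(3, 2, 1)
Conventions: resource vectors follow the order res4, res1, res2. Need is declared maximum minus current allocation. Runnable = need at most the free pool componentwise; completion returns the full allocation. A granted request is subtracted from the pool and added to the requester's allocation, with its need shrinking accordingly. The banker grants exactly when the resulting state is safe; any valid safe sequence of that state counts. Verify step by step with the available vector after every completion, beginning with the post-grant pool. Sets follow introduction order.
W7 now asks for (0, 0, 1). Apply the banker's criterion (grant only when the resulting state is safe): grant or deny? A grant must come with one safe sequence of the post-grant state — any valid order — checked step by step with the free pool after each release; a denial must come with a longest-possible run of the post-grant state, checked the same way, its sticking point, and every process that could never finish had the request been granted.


DENY: after the grant no complete ordering would exist.
Key observation: after W1, W8, W9 the pool peaks at (5, 5, 4), and each blocked process is short somewhere: W6 on res4; W3 on res2; W7 on res1.
After a pretend grant, a maximal execution: W1, W8, W9 — then nothing else fits. Step-by-step check:
  pool = (2, 3, 2)
  run W1 (needs (2, 3, 1), free (2, 3, 2)); after release of (0, 2, 2) the pool is (2, 5, 4)
  run W8 (needs (2, 4, 3), free (2, 5, 4)); after release of (1, 0, 0) the pool is (3, 5, 4)
  run W9 (needs (1, 2, 1), free (3, 5, 4)); after release of (2, 0, 0) the pool is (5, 5, 4)
  W6 still needs (6, 4, 1) but only (5, 5, 4) is free — short on res4
  W3 still needs (4, 5, 5) but only (5, 5, 4) is free — short on res2
  W7 still needs (2, 7, 2) but only (5, 5, 4) is free — short on res1
Had the request been granted, W6, W3 and W7 could never finish.


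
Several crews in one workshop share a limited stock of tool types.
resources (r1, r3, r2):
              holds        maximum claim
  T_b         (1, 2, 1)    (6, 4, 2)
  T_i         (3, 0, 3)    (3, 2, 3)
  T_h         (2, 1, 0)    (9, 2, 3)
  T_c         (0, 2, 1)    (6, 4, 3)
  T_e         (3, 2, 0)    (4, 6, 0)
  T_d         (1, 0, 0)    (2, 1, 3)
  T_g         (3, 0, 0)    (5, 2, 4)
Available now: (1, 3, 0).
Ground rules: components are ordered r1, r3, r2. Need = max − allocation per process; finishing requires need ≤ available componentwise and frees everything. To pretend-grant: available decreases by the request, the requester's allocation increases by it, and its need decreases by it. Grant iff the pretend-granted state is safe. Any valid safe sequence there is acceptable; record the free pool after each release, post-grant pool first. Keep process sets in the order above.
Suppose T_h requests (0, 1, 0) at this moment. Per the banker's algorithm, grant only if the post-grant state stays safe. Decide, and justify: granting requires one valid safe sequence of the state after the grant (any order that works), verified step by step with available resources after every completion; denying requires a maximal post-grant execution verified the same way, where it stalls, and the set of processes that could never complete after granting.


GRANT — the state after the grant stays safe, e.g. via T_i, T_d, T_b, T_e, T_h, T_g, T_c.
Key observation: even at the reduced pool (1, 2, 0), T_i fits immediately, so safety survives the grant.
Step-by-step check of the post-grant state:
  pool = (1, 2, 0)
  T_i: need (0, 2, 0) fits (1, 2, 0); releases (3, 0, 3), pool now (4, 2, 3)
  T_d: need (1, 1, 3) fits (4, 2, 3); releases (1, 0, 0), pool now (5, 2, 3)
  T_b: need (5, 2, 1) fits (5, 2, 3); releases (1, 2, 1), pool now (6, 4, 4)
  T_e: need (1, 4, 0) fits (6, 4, 4); releases (3, 2, 0), pool now (9, 6, 4)
  T_h: need (7, 0, 3) fits (9, 6, 4); releases (2, 2, 0), pool now (11, 8, 4)
  T_g: need (2, 2, 4) fits (11, 8, 4); releases (3, 0, 0), pool now (14, 8, 4)
  T_c: need (6, 2, 2) fits (14, 8, 4); releases (0, 2, 1), pool now (14, 10, 5)


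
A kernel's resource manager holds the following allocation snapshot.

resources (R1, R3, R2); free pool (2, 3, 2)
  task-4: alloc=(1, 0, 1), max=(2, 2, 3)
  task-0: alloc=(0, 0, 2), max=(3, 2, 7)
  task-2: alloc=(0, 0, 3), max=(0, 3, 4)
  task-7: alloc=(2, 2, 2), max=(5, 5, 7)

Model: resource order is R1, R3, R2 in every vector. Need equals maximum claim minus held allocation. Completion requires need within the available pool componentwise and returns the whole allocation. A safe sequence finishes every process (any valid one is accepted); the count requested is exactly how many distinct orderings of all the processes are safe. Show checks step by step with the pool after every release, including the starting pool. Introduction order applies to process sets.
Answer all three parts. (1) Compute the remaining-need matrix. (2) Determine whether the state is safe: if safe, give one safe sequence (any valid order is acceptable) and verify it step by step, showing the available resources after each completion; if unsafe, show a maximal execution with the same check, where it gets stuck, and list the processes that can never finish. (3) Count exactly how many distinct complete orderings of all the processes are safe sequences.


(1) Outstanding need per process (order R1, R3, R2):
  task-4: (1, 2, 2)
  task-0: (3, 2, 5)
  task-2: (0, 3, 1)
  task-7: (3, 3, 5)
(2) The state is SAFE; one workable sequence: task-2, task-4, task-7, task-0.
Key observation: task-2 is the earliest step where a requested resource binds exactly: need (0, 3, 1), pool (2, 3, 2) at its turn.
Check, step by step:
  pool = (2, 3, 2)
  task-2: need (0, 3, 1) fits (2, 3, 2); releases (0, 0, 3), pool now (2, 3, 5)
  task-4: need (1, 2, 2) fits (2, 3, 5); releases (1, 0, 1), pool now (3, 3, 6)
  task-7: need (3, 3, 5) fits (3, 3, 6); releases (2, 2, 2), pool now (5, 5, 8)
  task-0: need (3, 2, 5) fits (5, 5, 8); releases (0, 0, 2), pool now (5, 5, 10)
(3) Exactly 4 of the possible complete orderings are safe sequences.


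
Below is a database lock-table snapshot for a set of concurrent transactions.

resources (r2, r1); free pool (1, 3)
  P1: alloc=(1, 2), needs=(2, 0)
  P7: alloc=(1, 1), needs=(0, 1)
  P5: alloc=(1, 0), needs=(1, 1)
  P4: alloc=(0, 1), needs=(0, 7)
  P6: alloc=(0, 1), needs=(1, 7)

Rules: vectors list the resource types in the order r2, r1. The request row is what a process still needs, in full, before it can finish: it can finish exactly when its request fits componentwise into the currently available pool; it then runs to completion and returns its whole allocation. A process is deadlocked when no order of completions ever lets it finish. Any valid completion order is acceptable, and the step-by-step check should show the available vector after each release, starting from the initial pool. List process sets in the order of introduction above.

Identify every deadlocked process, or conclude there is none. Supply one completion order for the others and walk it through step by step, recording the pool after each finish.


The deadlocked set is P4 and P6.
Key observation: the pool after P5, P1, P7 is (4, 6); every surviving request exceeds it in r1, so progress ends there.
The rest can finish in the order P5, P1, P7. Step-by-step check:
  pool = (1, 3)
  run P5 (needs (1, 1), free (1, 3)); after release of (1, 0) the pool is (2, 3)
  run P1 (needs (2, 0), free (2, 3)); after release of (1, 2) the pool is (3, 5)
  run P7 (needs (0, 1), free (3, 5)); after release of (1, 1) the pool is (4, 6)
The stuck group stays short no matter what:
  P4 cannot run: need (0, 7) vs free (4, 6) (insufficient r1)
  P6 cannot run: need (1, 7) vs free (4, 6) (insufficient r1)


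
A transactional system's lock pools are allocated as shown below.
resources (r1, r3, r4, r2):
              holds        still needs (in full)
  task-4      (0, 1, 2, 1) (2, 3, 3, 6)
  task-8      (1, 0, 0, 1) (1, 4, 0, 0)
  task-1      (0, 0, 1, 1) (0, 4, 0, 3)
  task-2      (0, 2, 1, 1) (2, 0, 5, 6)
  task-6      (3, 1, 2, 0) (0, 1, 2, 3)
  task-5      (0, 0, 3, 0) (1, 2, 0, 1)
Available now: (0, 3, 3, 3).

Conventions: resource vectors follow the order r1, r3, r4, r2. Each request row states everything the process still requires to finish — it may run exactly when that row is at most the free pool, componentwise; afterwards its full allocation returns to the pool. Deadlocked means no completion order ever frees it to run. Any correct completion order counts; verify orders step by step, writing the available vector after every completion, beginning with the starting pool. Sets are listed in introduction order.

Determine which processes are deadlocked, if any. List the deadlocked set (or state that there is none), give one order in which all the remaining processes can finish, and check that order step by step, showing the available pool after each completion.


The deadlocked set is task-4 and task-2.
Key observation: after task-6, task-1, task-8, task-5 complete, (4, 4, 9, 5) is the best the pool ever gets, yet each leftover process wants more r2.
One completion order for the rest: task-6, task-1, task-8, task-5. Step-by-step check:
  pool = (0, 3, 3, 3)
  task-6: need (0, 1, 2, 3) fits (0, 3, 3, 3); releases (3, 1, 2, 0), pool now (3, 4, 5, 3)
  task-1: need (0, 4, 0, 3) fits (3, 4, 5, 3); releases (0, 0, 1, 1), pool now (3, 4, 6, 4)
  task-8: need (1, 4, 0, 0) fits (3, 4, 6, 4); releases (1, 0, 0, 1), pool now (4, 4, 6, 5)
  task-5: need (1, 2, 0, 1) fits (4, 4, 6, 5); releases (0, 0, 3, 0), pool now (4, 4, 9, 5)
The stuck group stays short no matter what:
  blocked: task-4 wants (2, 3, 3, 6), pool (4, 4, 9, 5) — not enough r2
  blocked: task-2 wants (2, 0, 5, 6), pool (4, 4, 9, 5) — not enough r2


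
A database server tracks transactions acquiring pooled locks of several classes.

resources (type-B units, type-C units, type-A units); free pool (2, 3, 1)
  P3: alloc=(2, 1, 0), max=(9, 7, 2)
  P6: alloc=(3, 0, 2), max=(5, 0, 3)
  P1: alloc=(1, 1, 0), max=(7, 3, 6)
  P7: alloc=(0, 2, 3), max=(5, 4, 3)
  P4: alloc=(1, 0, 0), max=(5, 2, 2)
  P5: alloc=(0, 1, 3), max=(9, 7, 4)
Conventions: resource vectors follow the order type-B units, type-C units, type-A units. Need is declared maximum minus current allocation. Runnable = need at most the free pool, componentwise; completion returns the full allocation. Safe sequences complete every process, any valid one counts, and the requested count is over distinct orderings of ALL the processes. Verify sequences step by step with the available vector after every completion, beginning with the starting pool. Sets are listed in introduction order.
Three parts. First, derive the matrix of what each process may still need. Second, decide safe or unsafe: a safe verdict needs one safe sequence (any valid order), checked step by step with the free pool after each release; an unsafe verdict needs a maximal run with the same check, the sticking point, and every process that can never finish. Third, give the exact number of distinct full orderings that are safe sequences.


(1) Outstanding need per process (order type-B units, type-C units, type-A units):
  P3: (7, 6, 2)
  P6: (2, 0, 1)
  P1: (6, 2, 6)
  P7: (5, 2, 0)
  P4: (4, 2, 2)
  P5: (9, 6, 1)
(2) SAFE. One safe sequence: P6, P4, P7, P1, P3, P5.
Key observation: the order's first zero-slack moment is P6 ((2, 0, 1) needed, (2, 3, 1) free — a requested resource with nothing to spare).
Check, step by step:
  pool = (2, 3, 1)
  P6 needs (2, 0, 1) <= (2, 3, 1) -> finishes; pool += (3, 0, 2) = (5, 3, 3)
  P4 needs (4, 2, 2) <= (5, 3, 3) -> finishes; pool += (1, 0, 0) = (6, 3, 3)
  P7 needs (5, 2, 0) <= (6, 3, 3) -> finishes; pool += (0, 2, 3) = (6, 5, 6)
  P1 needs (6, 2, 6) <= (6, 5, 6) -> finishes; pool += (1, 1, 0) = (7, 6, 6)
  P3 needs (7, 6, 2) <= (7, 6, 6) -> finishes; pool += (2, 1, 0) = (9, 7, 6)
  P5 needs (9, 6, 1) <= (9, 7, 6) -> finishes; pool += (0, 1, 3) = (9, 8, 9)
(3) The exact count: 2 of the possible complete orderings are safe sequences.


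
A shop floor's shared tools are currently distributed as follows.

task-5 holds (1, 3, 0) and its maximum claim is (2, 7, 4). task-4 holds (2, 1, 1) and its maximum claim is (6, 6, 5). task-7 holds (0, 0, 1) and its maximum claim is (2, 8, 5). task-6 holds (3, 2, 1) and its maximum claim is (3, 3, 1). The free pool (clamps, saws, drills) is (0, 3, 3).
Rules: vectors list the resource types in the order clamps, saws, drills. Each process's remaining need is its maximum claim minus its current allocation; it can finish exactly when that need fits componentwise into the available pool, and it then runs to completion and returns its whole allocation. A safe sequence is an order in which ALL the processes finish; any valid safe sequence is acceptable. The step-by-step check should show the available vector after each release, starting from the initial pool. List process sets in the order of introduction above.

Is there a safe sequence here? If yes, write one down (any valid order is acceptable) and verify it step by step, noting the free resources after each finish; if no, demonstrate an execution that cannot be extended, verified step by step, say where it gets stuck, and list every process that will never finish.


SAFE, for example via the order task-6, task-5, task-4, task-7.
Key observation: reading the order forward, task-5 is the first process whose need (1, 4, 4) meets the free pool (3, 5, 4) exactly on a resource it requests.
Check, step by step:
  pool = (0, 3, 3)
  task-6 needs (0, 1, 0) <= (0, 3, 3) -> finishes; pool += (3, 2, 1) = (3, 5, 4)
  task-5 needs (1, 4, 4) <= (3, 5, 4) -> finishes; pool += (1, 3, 0) = (4, 8, 4)
  task-4 needs (4, 5, 4) <= (4, 8, 4) -> finishes; pool += (2, 1, 1) = (6, 9, 5)
  task-7 needs (2, 8, 4) <= (6, 9, 5) -> finishes; pool += (0, 0, 1) = (6, 9, 6)


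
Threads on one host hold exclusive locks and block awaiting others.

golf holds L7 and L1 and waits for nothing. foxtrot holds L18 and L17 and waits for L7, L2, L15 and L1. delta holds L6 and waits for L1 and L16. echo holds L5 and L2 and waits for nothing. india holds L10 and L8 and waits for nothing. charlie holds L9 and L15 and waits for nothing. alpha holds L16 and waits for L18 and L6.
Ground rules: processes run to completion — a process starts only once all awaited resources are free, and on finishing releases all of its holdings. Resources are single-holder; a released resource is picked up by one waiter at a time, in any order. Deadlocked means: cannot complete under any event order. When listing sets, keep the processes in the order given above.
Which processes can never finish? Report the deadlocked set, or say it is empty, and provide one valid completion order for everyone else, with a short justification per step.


Deadlocked set: delta and alpha.
Key observation: delta -> alpha -> delta is a circular wait — nothing in it can go first; no other process is dragged down with it.
The rest can finish in the order charlie, india, golf, echo, foxtrot.
Step-by-step check:
  charlie: no waits; runs immediately, freeing L9 and L15
  india: no waits; runs immediately, freeing L10 and L8
  golf: no waits; runs immediately, freeing L7 and L1
  echo: no waits; runs immediately, freeing L5 and L2
  run foxtrot (all its waits — L7, L2, L15 and L1 — are resolved); releases L18 and L17


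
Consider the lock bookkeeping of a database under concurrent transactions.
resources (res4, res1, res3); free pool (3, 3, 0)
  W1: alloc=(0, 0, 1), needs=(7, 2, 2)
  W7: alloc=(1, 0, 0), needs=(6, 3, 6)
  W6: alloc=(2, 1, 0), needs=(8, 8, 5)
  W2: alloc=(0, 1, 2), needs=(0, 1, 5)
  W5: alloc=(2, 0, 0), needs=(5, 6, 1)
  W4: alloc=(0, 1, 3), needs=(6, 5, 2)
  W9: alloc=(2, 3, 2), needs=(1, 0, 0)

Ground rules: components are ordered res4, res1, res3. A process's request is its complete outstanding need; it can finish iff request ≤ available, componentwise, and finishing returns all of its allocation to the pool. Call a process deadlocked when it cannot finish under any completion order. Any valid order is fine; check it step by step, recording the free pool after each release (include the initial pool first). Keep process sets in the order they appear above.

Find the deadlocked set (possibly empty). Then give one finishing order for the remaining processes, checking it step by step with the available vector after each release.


The deadlocked set is empty.
Key observation: W9 can run right away; the returned allocation unlocks the remaining processes in turn.
The rest can finish in the order W9, W5, W1, W4, W7, W2, W6. Walking it through:
  pool = (3, 3, 0)
  run W9 (needs (1, 0, 0), free (3, 3, 0)); after release of (2, 3, 2) the pool is (5, 6, 2)
  run W5 (needs (5, 6, 1), free (5, 6, 2)); after release of (2, 0, 0) the pool is (7, 6, 2)
  run W1 (needs (7, 2, 2), free (7, 6, 2)); after release of (0, 0, 1) the pool is (7, 6, 3)
  run W4 (needs (6, 5, 2), free (7, 6, 3)); after release of (0, 1, 3) the pool is (7, 7, 6)
  run W7 (needs (6, 3, 6), free (7, 7, 6)); after release of (1, 0, 0) the pool is (8, 7, 6)
  run W2 (needs (0, 1, 5), free (8, 7, 6)); after release of (0, 1, 2) the pool is (8, 8, 8)
  run W6 (needs (8, 8, 5), free (8, 8, 8)); after release of (2, 1, 0) the pool is (10, 9, 8)


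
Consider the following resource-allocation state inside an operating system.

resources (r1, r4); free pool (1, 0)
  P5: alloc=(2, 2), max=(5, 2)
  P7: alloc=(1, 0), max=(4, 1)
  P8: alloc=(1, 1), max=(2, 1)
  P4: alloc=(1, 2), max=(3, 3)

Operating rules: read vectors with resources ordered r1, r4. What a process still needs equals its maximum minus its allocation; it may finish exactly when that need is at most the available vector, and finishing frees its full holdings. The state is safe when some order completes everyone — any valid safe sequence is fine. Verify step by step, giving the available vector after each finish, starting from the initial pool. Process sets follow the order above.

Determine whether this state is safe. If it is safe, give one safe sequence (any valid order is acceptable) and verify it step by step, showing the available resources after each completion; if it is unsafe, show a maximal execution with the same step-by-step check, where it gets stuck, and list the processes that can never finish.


The state is SAFE; one workable sequence: P8, P4, P5, P7.
Key observation: the order's first zero-slack moment is P8 ((1, 0) needed, (1, 0) free — a requested resource with nothing to spare).
Verifying each step:
  pool = (1, 0)
  run P8 (needs (1, 0), free (1, 0)); after release of (1, 1) the pool is (2, 1)
  run P4 (needs (2, 1), free (2, 1)); after release of (1, 2) the pool is (3, 3)
  run P5 (needs (3, 0), free (3, 3)); after release of (2, 2) the pool is (5, 5)
  run P7 (needs (3, 1), free (5, 5)); after release of (1, 0) the pool is (6, 5)


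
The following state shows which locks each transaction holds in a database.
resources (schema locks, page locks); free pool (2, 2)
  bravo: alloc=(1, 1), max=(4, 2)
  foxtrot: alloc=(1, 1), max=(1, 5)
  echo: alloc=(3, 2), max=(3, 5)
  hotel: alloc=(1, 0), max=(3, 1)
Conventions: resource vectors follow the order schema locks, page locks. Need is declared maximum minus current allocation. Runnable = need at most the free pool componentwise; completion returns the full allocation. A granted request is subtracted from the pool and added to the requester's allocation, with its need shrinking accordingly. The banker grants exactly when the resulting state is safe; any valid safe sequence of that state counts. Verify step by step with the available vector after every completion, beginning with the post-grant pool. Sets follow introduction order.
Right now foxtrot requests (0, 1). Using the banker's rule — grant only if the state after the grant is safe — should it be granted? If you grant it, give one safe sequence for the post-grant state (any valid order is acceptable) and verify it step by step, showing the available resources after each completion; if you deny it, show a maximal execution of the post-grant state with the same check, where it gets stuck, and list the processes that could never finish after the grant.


DENY — the pretend-granted state is unsafe.
Key observation: hotel, bravo can finish, but then (4, 2) is all there is, and the blocked group's page locks demands exceed it.
After a pretend grant, a maximal execution: hotel, bravo — then nothing else fits. Walking it through:
  pool = (2, 1)
  hotel: need (2, 1) fits (2, 1); releases (1, 0), pool now (3, 1)
  bravo: need (3, 1) fits (3, 1); releases (1, 1), pool now (4, 2)
  blocked: foxtrot wants (0, 3), pool (4, 2) — not enough page locks
  blocked: echo wants (0, 3), pool (4, 2) — not enough page locks
Post-grant, the permanently blocked set is foxtrot and echo.


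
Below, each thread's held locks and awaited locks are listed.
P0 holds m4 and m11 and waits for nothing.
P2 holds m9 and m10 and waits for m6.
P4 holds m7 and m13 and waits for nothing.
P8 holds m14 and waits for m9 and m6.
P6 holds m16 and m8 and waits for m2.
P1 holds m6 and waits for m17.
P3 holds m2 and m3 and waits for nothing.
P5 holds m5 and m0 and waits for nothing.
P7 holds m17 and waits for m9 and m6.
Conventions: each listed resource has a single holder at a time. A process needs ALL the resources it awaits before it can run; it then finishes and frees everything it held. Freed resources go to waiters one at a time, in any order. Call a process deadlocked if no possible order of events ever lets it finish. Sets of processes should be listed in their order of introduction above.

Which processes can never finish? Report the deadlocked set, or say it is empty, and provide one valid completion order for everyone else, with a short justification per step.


Deadlocked: P2, P8, P1 and P7.
Key observation: the waits loop around P2 -> P1 -> P7 -> P2 with no way out; P8 waits into the deadlock from upstream.
A valid finishing order for the others: P3, P0, P6, P4, P5.
Check, step by step:
  run P3 (it waits on nothing); releases m2 and m3
  run P0 (it waits on nothing); releases m4 and m11
  P6 waits on m2 — all released -> runs and releases m16 and m8
  run P4 (it waits on nothing); releases m7 and m13
  run P5 (it waits on nothing); releases m5 and m0


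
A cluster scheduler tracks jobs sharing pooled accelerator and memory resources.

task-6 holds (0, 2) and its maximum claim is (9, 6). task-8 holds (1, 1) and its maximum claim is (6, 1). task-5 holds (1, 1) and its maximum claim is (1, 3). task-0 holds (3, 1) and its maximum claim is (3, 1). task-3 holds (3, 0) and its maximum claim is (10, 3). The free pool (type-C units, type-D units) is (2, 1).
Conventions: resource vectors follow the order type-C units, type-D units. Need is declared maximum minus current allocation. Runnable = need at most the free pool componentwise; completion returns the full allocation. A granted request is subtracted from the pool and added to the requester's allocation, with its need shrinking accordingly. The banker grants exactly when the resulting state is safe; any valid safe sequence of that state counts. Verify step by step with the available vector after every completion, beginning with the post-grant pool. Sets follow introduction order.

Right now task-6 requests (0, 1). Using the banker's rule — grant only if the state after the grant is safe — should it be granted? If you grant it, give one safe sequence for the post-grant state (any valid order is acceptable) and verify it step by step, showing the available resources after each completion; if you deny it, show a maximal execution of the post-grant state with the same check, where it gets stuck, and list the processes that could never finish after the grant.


GRANT: granting preserves safety; a valid post-grant sequence is task-0, task-8, task-5, task-3, task-6.
Key observation: even at the reduced pool (2, 0), task-0 fits immediately, so safety survives the grant.
Check on the post-grant state, step by step:
  pool = (2, 0)
  task-0 needs (0, 0) <= (2, 0) -> finishes; pool += (3, 1) = (5, 1)
  task-8 needs (5, 0) <= (5, 1) -> finishes; pool += (1, 1) = (6, 2)
  task-5 needs (0, 2) <= (6, 2) -> finishes; pool += (1, 1) = (7, 3)
  task-3 needs (7, 3) <= (7, 3) -> finishes; pool += (3, 0) = (10, 3)
  task-6 needs (9, 3) <= (10, 3) -> finishes; pool += (0, 3) = (10, 6)


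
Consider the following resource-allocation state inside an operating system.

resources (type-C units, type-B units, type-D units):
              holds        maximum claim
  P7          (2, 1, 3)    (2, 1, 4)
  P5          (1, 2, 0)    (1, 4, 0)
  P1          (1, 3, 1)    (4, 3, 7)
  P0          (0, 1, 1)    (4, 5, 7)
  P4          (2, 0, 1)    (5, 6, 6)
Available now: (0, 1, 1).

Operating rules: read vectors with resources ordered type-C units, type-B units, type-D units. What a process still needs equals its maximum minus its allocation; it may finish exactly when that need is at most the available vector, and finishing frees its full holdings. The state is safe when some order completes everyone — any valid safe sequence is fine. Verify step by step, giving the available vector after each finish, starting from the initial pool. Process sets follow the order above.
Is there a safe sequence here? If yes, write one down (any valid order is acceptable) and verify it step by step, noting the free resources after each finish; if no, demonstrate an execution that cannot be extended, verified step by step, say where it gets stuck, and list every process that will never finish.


The state is UNSAFE.
Key observation: even finishing P7, P5 leaves just (3, 4, 4) free — too little type-D units for any of the remaining processes.
Going as far as possible: P7, P5; after that, nothing fits. Walking it through:
  pool = (0, 1, 1)
  run P7 (needs (0, 0, 1), free (0, 1, 1)); after release of (2, 1, 3) the pool is (2, 2, 4)
  run P5 (needs (0, 2, 0), free (2, 2, 4)); after release of (1, 2, 0) the pool is (3, 4, 4)
  P1 cannot run: need (3, 0, 6) vs free (3, 4, 4) (insufficient type-D units)
  P0 cannot run: need (4, 4, 6) vs free (3, 4, 4) (insufficient type-C units and type-D units)
  P4 cannot run: need (3, 6, 5) vs free (3, 4, 4) (insufficient type-B units and type-D units)
Never able to finish: P1, P0 and P4.


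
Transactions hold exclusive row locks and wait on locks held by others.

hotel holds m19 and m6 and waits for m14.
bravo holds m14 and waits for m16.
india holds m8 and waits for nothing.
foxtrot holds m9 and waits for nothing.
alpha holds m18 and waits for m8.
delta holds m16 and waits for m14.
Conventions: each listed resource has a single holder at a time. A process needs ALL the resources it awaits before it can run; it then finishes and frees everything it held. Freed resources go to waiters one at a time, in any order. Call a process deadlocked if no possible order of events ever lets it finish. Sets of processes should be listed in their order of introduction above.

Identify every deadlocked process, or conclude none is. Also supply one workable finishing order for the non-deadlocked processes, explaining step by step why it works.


Deadlocked set: hotel, bravo and delta.
Key observation: the knot is the closed ring of waits bravo -> delta -> bravo; hotel waits into the deadlock from upstream.
One completion order for the rest: foxtrot, india, alpha.
Step-by-step check:
  run foxtrot (it waits on nothing); releases m9
  run india (it waits on nothing); releases m8
  alpha: everything it awaited (m8) is free; runs, freeing m18


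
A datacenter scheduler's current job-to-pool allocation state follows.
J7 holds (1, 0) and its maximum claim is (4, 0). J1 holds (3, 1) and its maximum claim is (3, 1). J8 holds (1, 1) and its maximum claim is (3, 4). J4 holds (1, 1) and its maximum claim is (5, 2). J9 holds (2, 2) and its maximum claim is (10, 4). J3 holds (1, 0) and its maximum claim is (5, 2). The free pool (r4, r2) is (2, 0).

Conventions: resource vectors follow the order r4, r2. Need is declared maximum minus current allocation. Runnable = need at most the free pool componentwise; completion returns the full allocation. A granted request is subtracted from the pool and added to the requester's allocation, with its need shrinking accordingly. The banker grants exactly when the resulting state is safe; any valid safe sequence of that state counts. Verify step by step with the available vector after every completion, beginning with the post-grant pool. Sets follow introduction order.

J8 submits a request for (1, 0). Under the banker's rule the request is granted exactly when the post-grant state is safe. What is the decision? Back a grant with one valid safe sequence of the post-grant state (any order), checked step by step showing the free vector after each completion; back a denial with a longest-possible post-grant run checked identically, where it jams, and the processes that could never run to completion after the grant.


DENY: after the grant no complete ordering would exist.
Key observation: after J1, J4, J3, J7 the pool peaks at (7, 2), and each blocked process is short somewhere: J8 on r2; J9 on r4.
Pretend the grant happened; the run J1, J4, J3, J7 goes as far as possible. Verifying each step:
  pool = (1, 0)
  J1 needs (0, 0) <= (1, 0) -> finishes; pool += (3, 1) = (4, 1)
  J4 needs (4, 1) <= (4, 1) -> finishes; pool += (1, 1) = (5, 2)
  J3 needs (4, 2) <= (5, 2) -> finishes; pool += (1, 0) = (6, 2)
  J7 needs (3, 0) <= (6, 2) -> finishes; pool += (1, 0) = (7, 2)
  J8 cannot run: need (1, 3) vs free (7, 2) (insufficient r2)
  J9 cannot run: need (8, 2) vs free (7, 2) (insufficient r4)
Post-grant, the permanently blocked set is J8 and J9.


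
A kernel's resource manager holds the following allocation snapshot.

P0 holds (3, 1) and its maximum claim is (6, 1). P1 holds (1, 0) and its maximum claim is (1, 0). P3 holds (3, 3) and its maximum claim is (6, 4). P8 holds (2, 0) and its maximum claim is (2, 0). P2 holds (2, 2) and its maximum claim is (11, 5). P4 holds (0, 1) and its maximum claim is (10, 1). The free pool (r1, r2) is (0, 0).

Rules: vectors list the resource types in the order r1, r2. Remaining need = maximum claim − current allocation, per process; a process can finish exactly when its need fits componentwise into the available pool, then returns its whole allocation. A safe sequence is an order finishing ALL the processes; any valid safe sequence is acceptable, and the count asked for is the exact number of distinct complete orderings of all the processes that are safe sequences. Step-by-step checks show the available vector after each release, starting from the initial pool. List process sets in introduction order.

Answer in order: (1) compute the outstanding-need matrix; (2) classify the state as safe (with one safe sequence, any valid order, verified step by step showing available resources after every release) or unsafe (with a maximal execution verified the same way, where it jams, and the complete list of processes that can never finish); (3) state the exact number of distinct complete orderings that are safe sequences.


(1) Remaining need (order r1, r2):
  P0: (3, 0)
  P1: (0, 0)
  P3: (3, 1)
  P8: (0, 0)
  P2: (9, 3)
  P4: (10, 0)
(2) SAFE, for example via the order P8, P1, P0, P3, P2, P4.
Key observation: reading the order forward, P0 is the first process whose need (3, 0) meets the free pool (3, 0) exactly on a resource it requests.
Verifying each step:
  pool = (0, 0)
  P8: need (0, 0) fits (0, 0); releases (2, 0), pool now (2, 0)
  P1: need (0, 0) fits (2, 0); releases (1, 0), pool now (3, 0)
  P0: need (3, 0) fits (3, 0); releases (3, 1), pool now (6, 1)
  P3: need (3, 1) fits (6, 1); releases (3, 3), pool now (9, 4)
  P2: need (9, 3) fits (9, 4); releases (2, 2), pool now (11, 6)
  P4: need (10, 0) fits (11, 6); releases (0, 1), pool now (11, 7)
(3) Exactly 2 of the possible complete orderings are safe sequences.


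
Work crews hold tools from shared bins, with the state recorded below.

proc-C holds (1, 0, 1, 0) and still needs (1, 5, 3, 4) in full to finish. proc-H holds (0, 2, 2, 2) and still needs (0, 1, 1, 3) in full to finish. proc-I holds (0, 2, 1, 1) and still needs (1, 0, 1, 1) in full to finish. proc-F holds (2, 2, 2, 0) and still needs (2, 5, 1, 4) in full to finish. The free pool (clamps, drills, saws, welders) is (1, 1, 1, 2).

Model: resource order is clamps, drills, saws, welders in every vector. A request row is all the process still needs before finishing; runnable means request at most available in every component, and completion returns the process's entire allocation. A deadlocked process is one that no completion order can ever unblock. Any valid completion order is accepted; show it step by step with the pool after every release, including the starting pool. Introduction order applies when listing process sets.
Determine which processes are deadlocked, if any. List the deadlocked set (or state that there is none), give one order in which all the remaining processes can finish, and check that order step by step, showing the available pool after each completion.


Nothing here is deadlocked.
Key observation: the pool covers proc-I at once, and every later process fits after earlier releases.
A valid finishing order for the others: proc-I, proc-H, proc-C, proc-F. Step-by-step check:
  pool = (1, 1, 1, 2)
  run proc-I (needs (1, 0, 1, 1), free (1, 1, 1, 2)); after release of (0, 2, 1, 1) the pool is (1, 3, 2, 3)
  run proc-H (needs (0, 1, 1, 3), free (1, 3, 2, 3)); after release of (0, 2, 2, 2) the pool is (1, 5, 4, 5)
  run proc-C (needs (1, 5, 3, 4), free (1, 5, 4, 5)); after release of (1, 0, 1, 0) the pool is (2, 5, 5, 5)
  run proc-F (needs (2, 5, 1, 4), free (2, 5, 5, 5)); after release of (2, 2, 2, 0) the pool is (4, 7, 7, 5)


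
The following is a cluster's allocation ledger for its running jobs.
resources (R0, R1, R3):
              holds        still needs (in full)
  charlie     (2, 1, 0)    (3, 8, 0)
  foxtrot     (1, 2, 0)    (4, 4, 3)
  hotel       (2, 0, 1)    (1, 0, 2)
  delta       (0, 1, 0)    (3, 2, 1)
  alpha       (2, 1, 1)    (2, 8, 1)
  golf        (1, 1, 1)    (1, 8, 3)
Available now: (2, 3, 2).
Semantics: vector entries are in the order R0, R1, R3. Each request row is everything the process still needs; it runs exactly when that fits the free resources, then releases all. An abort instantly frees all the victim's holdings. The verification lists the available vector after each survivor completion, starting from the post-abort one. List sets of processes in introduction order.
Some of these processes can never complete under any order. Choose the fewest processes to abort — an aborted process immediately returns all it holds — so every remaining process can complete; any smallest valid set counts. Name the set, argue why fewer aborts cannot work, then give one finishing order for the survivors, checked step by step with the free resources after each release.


Minimum abort set: charlie and alpha.
Key observation: golf was stuck for good until charlie and alpha gave back (4, 2, 1); in the order shown it finishes at step 4.
No one abort is enough; case by case: charlie alone leaves alpha blocked (short on R1); foxtrot alone leaves charlie blocked (short on R1); hotel alone leaves charlie blocked (short on R1); delta alone leaves charlie blocked (short on R1); alpha alone leaves charlie blocked (short on R1); golf alone leaves charlie blocked (short on R1).
Survivors finish in the order: hotel, foxtrot, delta, golf. Walking it through (pool after the aborts first):
  pool = (6, 5, 3)
  hotel: need (1, 0, 2) fits (6, 5, 3); releases (2, 0, 1), pool now (8, 5, 4)
  foxtrot: need (4, 4, 3) fits (8, 5, 4); releases (1, 2, 0), pool now (9, 7, 4)
  delta: need (3, 2, 1) fits (9, 7, 4); releases (0, 1, 0), pool now (9, 8, 4)
  golf: need (1, 8, 3) fits (9, 8, 4); releases (1, 1, 1), pool now (10, 9, 5)


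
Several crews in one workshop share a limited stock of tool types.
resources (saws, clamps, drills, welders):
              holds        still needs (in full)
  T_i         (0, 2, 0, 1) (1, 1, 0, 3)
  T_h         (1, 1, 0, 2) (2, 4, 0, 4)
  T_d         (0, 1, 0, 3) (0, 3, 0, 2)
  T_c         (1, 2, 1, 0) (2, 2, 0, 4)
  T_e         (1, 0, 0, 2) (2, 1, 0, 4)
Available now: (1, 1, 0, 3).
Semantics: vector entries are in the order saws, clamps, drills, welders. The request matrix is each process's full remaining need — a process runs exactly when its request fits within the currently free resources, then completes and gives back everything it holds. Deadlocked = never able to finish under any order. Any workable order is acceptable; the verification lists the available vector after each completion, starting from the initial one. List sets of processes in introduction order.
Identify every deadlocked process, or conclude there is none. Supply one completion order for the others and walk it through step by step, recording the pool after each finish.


Deadlocked set: T_h, T_c and T_e.
Key observation: once T_i, T_d finish, the pool peaks at (1, 4, 0, 7) — and every remaining process still needs more saws than that.
A valid finishing order for the others: T_i, T_d. Step-by-step check:
  pool = (1, 1, 0, 3)
  T_i needs (1, 1, 0, 3) <= (1, 1, 0, 3) -> finishes; pool += (0, 2, 0, 1) = (1, 3, 0, 4)
  T_d needs (0, 3, 0, 2) <= (1, 3, 0, 4) -> finishes; pool += (0, 1, 0, 3) = (1, 4, 0, 7)
None of the blocked processes ever fits:
  blocked: T_h wants (2, 4, 0, 4), pool (1, 4, 0, 7) — not enough saws
  blocked: T_c wants (2, 2, 0, 4), pool (1, 4, 0, 7) — not enough saws
  blocked: T_e wants (2, 1, 0, 4), pool (1, 4, 0, 7) — not enough saws


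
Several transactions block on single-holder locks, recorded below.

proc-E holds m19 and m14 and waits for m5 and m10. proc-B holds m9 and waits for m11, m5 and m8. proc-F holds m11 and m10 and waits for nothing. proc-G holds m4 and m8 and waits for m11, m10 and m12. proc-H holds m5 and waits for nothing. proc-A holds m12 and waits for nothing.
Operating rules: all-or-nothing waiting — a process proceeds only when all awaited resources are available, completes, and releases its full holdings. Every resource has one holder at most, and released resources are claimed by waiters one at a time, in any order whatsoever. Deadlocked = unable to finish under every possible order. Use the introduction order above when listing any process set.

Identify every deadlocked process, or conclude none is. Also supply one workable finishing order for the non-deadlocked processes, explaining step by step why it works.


No process is deadlocked.
Key observation: all waits point, directly or indirectly, at processes that can finish, so nothing is permanently blocked.
The rest can finish in the order proc-F, proc-A, proc-H, proc-G, proc-E, proc-B.
Walking it through:
  proc-F: no waits; runs immediately, freeing m11 and m10
  proc-A: no waits; runs immediately, freeing m12
  proc-H: no waits; runs immediately, freeing m5
  proc-G waits on m11, m10 and m12 — all released -> runs and releases m4 and m8
  proc-E waits on m5 and m10 — all released -> runs and releases m19 and m14
  proc-B waits on m11, m5 and m8 — all released -> runs and releases m9
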